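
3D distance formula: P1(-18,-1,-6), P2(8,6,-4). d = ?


dx=26, dy=7, dz=2
d = sqrt(676+49+4) = sqrt(729) = 27.0000

27.0000


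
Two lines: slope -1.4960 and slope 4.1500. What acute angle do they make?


m1-m2 = -5.646
1+m1*m2 = -5.2084
tan(theta) = |-5.646/(-5.2084)| = 1.084018
theta = arctan(|-5.646/(-5.2084)|) = 47.3087 degrees (acute angle)

47.3087 degrees


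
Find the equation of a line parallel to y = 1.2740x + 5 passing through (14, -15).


Parallel lines have equal slopes.
m2 = 1.2740
b2 = -15 - 1.2740*14 = -32.8360

y = 1.2740x - 32.8360


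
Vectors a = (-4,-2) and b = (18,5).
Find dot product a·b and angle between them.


a·b = -4*18 - 2*5 = -72 - 10 = -82
|a| = sqrt(16+4) = 4.4721
|b| = sqrt(324+25) = 18.6815
cos(theta) = -82/(sqrt(20)*sqrt(349)) = -82/sqrt(6980) = -0.981491
theta = arccos(-82/sqrt(6980)) = 168.9591 degrees

a·b = -82, theta = 168.9591 deg


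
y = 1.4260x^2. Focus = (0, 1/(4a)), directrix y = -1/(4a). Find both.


a = 1.4260
1/(4a) = 0.1753
Focus = (0, 0.1753)
Directrix: y = -0.1753

Focus = (0, 0.1753), Directrix: y = -0.1753


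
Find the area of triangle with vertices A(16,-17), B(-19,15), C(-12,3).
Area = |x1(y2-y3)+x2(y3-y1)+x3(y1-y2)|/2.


16*(15-3) = 192
-19*(3+ 17) = -380
-12*(-17-15) = 384
sum = 196
Area = |196|/2 = 98.0000

98.0000 sq units


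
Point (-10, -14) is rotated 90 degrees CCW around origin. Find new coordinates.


cos(90) = 0, sin(90) = 1
x' = -10*0 + 14*1 = 14
y' = -10*1 - 14*0 = -10

(14, -10)


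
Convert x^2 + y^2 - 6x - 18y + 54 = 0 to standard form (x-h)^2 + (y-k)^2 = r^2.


h = -D/2 = 6/2 = 3
k = -E/2 = 18/2 = 9
r^2 = h^2 + k^2 - F = 9 + 81 - 54 = 36
r = 6

Center (3, 9), radius = 6


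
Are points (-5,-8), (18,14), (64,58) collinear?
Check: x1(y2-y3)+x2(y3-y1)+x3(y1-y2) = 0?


-5*(14-58) + 18*(58+ 8) + 64*(-8-14)
= 220 + 1188 - 1408 = 0

Yes, collinear (determinant = 0)


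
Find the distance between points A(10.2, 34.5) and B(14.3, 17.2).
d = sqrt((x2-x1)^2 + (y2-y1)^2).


dx = 14.3 - 10.2 = 4.1
dy = 17.2 - 34.5 = -17.3
d = sqrt(16.81 + 299.29) = sqrt(316.1) = 17.7792

17.7792


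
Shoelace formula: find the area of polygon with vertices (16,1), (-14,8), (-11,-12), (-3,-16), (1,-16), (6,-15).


sum(xi*y_{i+1}) = 16*8 - 14*(-12) - 11*(-16) - 3*(-16) + 1*(-15) + 6*1 = 511
sum(yi*x_{i+1}) = 1*(-14) + 8*(-11) - 12*(-3) - 16*1 - 16*6 - 15*16 = -418
Area = |511 + 418|/2 = 929/2 = 464.5000

464.5000 sq units


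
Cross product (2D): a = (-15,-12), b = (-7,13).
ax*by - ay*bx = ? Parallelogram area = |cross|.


cross = -15*13 + 12*(-7) = -195 - 84 = -279
Parallelogram area = |-279| = 279

cross = -279, parallelogram area = 279


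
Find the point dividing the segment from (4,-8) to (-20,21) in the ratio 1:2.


Px = (1*(-20) + 2*4)/3 = -12/3 = -4.0000
Py = (1*21 + 2*(-8))/3 = 5/3 = 1.6667

P = (-4.0000, 1.6667)


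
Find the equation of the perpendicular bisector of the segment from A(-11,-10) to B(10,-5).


Midpoint = (-0.5, -7.5)
Slope of AB = dy/dx = 5/21 = 0.2381
Perp slope = -dx/dy = -21/5 = -4.2000
b = My - (perp slope)*Mx = -7.5 + (21*(-0.5))/5 = -7.5 - 2.1000 = -9.6000

y = -4.2000x - 9.6000


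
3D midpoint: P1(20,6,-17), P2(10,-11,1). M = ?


Mx = (20+10)/2 = 15.0000
My = (6- 11)/2 = -2.5000
Mz = (-17+1)/2 = -8.0000

M = (15.0000, -2.5000, -8.0000)


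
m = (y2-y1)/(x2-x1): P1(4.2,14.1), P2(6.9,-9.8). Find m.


dy = -9.8 - 14.1 = -23.9
dx = 6.9 - 4.2 = 2.7
m = -23.9/2.7 = -8.8519

m = -8.8519


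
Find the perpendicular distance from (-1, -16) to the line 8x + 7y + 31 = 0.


|8*(-1) + 7*(-16) + 31| = |-89| = 89
sqrt(64 + 49) = sqrt(113) = 10.6301
d = 89/sqrt(113) = 8.3724

8.3724


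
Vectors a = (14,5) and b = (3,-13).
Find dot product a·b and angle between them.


a·b = 14*3 + 5*(-13) = 42 - 65 = -23
|a| = sqrt(196+25) = 14.8661
|b| = sqrt(9+169) = 13.3417
cos(theta) = -23/(sqrt(221)*sqrt(178)) = -23/sqrt(39338) = -0.115964
theta = arccos(-23/sqrt(39338)) = 96.6592 degrees

a·b = -23, theta = 96.6592 deg


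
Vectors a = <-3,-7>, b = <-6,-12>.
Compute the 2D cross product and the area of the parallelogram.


cross = -3*(-12) + 7*(-6) = 36 - 42 = -6
Parallelogram area = |-6| = 6

cross = -6, parallelogram area = 6


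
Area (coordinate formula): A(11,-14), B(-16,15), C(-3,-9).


11*(15+ 9) = 264
-16*(-9+ 14) = -80
-3*(-14-15) = 87
sum = 271
Area = |271|/2 = 135.5000

135.5000 sq units


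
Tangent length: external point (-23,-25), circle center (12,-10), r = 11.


d = sqrt((-23-12)^2 + (-25+ 10)^2) = sqrt(1225+225) = 38.0789
L = sqrt(1450.0000 - 121) = sqrt(1329.0000) = 36.4555

36.4555


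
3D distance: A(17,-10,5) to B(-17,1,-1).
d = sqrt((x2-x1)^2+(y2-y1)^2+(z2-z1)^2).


dx=-34, dy=11, dz=-6
d = sqrt(1156+121+36) = sqrt(1313) = 36.2353

36.2353


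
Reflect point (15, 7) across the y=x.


Reflection rule for y=x: (y, x)
(15, 7) -> (7, 15)

(7, 15)


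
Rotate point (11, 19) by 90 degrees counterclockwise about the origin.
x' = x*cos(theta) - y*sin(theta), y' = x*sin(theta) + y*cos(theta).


cos(90) = 0, sin(90) = 1
x' = 11*0 - 19*1 = -19
y' = 11*1 + 19*0 = 11

(-19, 11)


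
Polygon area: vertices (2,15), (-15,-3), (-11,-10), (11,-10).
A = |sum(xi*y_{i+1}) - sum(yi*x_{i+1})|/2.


sum(xi*y_{i+1}) = 2*(-3) - 15*(-10) - 11*(-10) + 11*15 = 419
sum(yi*x_{i+1}) = 15*(-15) - 3*(-11) - 10*11 - 10*2 = -322
Area = |419 + 322|/2 = 741/2 = 370.5000

370.5000 sq units


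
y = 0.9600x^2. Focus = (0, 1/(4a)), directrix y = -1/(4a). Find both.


a = 0.9600
1/(4a) = 0.2604
Focus = (0, 0.2604)
Directrix: y = -0.2604

Focus = (0, 0.2604), Directrix: y = -0.2604


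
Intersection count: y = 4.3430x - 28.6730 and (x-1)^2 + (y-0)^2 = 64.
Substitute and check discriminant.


Substitute y = 4.3430x - 28.6730: (x-1)^2 + (4.3430x- 28.6730-0)^2 = 64
Expand to Ax^2 + Bx + C = 0, where b-k = -28.673
A = 1+m^2 = 19.861649
B = 2(m(b-k) - h) = 2(4.3430*(-28.673) - 1) = -251.053678
C = h^2 + (b-k)^2 - r^2 = 1 + 822.140929 - 64 = 759.140929
disc = B^2-4AC = 63027.9492 - 60311.1627 = 2716.7865
disc > 0

2 intersection points


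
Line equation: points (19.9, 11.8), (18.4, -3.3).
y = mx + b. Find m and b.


m = (-15.1)/(-1.5) = 10.0667
b = y1 - m*x1 = 11.8 - (-15.1*19.9)/(-1.5) = 11.8 - 200.3267 = -188.5267

y = 10.0667x - 188.5267


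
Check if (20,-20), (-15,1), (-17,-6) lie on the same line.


20*(1+ 6) - 15*(-6+ 20) - 17*(-20-1)
= 140 - 210 + 357 = 287

No, not collinear (determinant = 287)


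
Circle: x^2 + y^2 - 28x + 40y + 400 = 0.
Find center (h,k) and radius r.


h = -D/2 = 28/2 = 14
k = -E/2 = -40/2 = -20
r^2 = h^2 + k^2 - F = 196 + 400 - 400 = 196
r = 14

Center (14, -20), radius = 14


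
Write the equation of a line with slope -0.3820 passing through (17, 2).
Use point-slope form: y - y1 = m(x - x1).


y - 2 = -0.3820(x - 17)
y = -0.3820x + 2 + 0.3820*17
y = -0.3820x + 8.4940

y = -0.3820x + 8.4940


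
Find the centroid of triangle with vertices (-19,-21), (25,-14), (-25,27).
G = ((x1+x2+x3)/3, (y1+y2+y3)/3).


Gx = (-19+25- 25)/3 = -19/3 = -6.3333
Gy = (-21- 14+27)/3 = -8/3 = -2.6667

G = (-6.3333, -2.6667)


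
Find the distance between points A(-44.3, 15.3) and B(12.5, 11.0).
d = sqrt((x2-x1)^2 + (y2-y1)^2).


dx = 12.5 + 44.3 = 56.8
dy = 11.0 - 15.3 = -4.3
d = sqrt(3226.24 + 18.49) = sqrt(3244.73) = 56.9625

56.9625


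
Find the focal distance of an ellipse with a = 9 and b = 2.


c^2 = 9^2 - 2^2 = 81 - 4 = 77
c = sqrt(77) = 8.7750

c = 8.7750


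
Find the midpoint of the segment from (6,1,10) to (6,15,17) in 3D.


Mx = (6+6)/2 = 6.0000
My = (1+15)/2 = 8.0000
Mz = (10+17)/2 = 13.5000

M = (6.0000, 8.0000, 13.5000)


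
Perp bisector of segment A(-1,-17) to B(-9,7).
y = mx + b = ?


Midpoint = (-5, -5)
Slope of AB = dy/dx = 24/(-8) = -3.0000
Perp slope = -dx/dy = 8/24 = 0.3333
b = My - (perp slope)*Mx = -5 + (-8*(-5))/24 = -5 + 1.6667 = -3.3333

y = 0.3333x - 3.3333


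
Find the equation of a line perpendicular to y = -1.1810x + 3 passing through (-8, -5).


Perpendicular slope = -1/m1 = -1/(-1.1810) = 0.8467
b2 = y0 - m2*x0 = -5 - 8/(-1.1810) = -5 + 6.7739 = 1.7739

y = 0.8467x + 1.7739


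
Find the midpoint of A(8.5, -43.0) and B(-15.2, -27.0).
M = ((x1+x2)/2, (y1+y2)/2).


Mx = (8.5 - 15.2)/2 = -6.7/2 = -3.3500
My = (-43.0 - 27.0)/2 = -70.0/2 = -35.0000

(-3.3500, -35.0000)


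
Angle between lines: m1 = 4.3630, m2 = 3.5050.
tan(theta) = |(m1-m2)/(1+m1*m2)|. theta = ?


m1-m2 = 0.858
1+m1*m2 = 16.292315
tan(theta) = |0.858/16.292315| = 0.052663
theta = arctan(|0.858/16.292315|) = 3.0146 degrees (acute angle)

3.0146 degrees


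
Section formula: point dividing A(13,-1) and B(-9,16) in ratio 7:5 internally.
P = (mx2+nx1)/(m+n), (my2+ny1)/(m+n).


Px = (7*(-9) + 5*13)/12 = 2/12 = 0.1667
Py = (7*16 + 5*(-1))/12 = 107/12 = 8.9167

P = (0.1667, 8.9167)


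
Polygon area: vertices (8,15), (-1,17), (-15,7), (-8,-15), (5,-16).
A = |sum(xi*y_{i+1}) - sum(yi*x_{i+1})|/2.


sum(xi*y_{i+1}) = 8*17 - 1*7 - 15*(-15) - 8*(-16) + 5*15 = 557
sum(yi*x_{i+1}) = 15*(-1) + 17*(-15) + 7*(-8) - 15*5 - 16*8 = -529
Area = |557 + 529|/2 = 1086/2 = 543.0000

543.0000 sq units


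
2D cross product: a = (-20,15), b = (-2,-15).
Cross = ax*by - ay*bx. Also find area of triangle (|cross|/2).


cross = -20*(-15) - 15*(-2) = 300 + 30 = 330
Triangle area = |330|/2 = 330/2 = 165.0000

cross = 330, triangle area = 165.0000


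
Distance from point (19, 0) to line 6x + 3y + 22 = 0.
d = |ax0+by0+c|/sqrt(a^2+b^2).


|6*19 + 3*0 + 22| = |136| = 136
sqrt(36 + 9) = sqrt(45) = 6.7082
d = 136/sqrt(45) = 20.2737

20.2737


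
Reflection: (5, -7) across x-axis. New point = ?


Reflection rule for x-axis: (x, -y)
(5, -7) -> (5, 7)

(5, 7)


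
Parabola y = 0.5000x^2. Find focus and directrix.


a = 0.5000
1/(4a) = 0.5000
Focus = (0, 0.5000)
Directrix: y = -0.5000

Focus = (0, 0.5000), Directrix: y = -0.5000


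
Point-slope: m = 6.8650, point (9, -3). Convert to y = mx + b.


y + 3 = 6.8650(x - 9)
y = 6.8650x - 3 - 6.8650*9
y = 6.8650x - 64.7850

y = 6.8650x - 64.7850


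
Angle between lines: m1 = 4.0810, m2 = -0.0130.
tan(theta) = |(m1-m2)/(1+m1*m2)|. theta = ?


m1-m2 = 4.094
1+m1*m2 = 0.946947
tan(theta) = |4.094/0.946947| = 4.323368
theta = arctan(|4.094/0.946947|) = 76.9764 degrees (acute angle)

76.9764 degrees


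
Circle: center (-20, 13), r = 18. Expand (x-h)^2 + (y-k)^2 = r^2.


(x+ 20)^2 + (y-13)^2 = 18^2
D = -2h = 40, E = -2k = -26
F = h^2+k^2-r^2 = 400+169-324 = 245

x^2 + y^2 + 40x - 26y + 245 = 0


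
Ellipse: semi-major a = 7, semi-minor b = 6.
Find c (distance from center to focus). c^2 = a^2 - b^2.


c^2 = 7^2 - 6^2 = 49 - 36 = 13
c = sqrt(13) = 3.6056

c = 3.6056


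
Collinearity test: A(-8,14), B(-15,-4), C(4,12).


-8*(-4-12) - 15*(12-14) + 4*(14+ 4)
= 128 + 30 + 72 = 230

No, not collinear (determinant = 230)


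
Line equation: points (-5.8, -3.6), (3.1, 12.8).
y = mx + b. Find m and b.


m = (16.4)/(8.9) = 1.8427
b = y1 - m*x1 = -3.6 - (16.4*(-5.8))/(8.9) = -3.6 + 10.6876 = 7.0876

y = 1.8427x + 7.0876


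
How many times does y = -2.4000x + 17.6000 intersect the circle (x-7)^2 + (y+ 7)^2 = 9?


Substitute y = -2.4000x + 17.6000: (x-7)^2 + (-2.4000x+17.6000+ 7)^2 = 9
Expand to Ax^2 + Bx + C = 0, where b-k = 24.6
A = 1+m^2 = 6.76
B = 2(m(b-k) - h) = 2(-2.4000*24.6 - 7) = -132.08
C = h^2 + (b-k)^2 - r^2 = 49 + 605.16 - 9 = 645.16
disc = B^2-4AC = 17445.1264 - 17445.1264 = 0
disc = 0

1 intersection point (tangent)


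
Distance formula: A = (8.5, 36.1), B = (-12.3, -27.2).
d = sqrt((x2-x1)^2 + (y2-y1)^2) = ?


dx = -12.3 - 8.5 = -20.8
dy = -27.2 - 36.1 = -63.3
d = sqrt(432.64 + 4006.89) = sqrt(4439.53) = 66.6298

66.6298


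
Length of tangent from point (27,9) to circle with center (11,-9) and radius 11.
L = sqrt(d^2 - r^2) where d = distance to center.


d = sqrt((27-11)^2 + (9+ 9)^2) = sqrt(256+324) = 24.0832
L = sqrt(580.0000 - 121) = sqrt(459.0000) = 21.4243

21.4243


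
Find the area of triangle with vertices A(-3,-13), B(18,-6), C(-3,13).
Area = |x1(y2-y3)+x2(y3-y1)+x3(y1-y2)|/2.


-3*(-6-13) = 57
18*(13+ 13) = 468
-3*(-13+ 6) = 21
sum = 546
Area = |546|/2 = 273.0000

273.0000 sq units


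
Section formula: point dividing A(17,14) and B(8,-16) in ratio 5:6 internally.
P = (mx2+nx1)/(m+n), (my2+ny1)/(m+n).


Px = (5*8 + 6*17)/11 = 142/11 = 12.9091
Py = (5*(-16) + 6*14)/11 = 4/11 = 0.3636

P = (12.9091, 0.3636)


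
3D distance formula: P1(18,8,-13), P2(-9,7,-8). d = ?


dx=-27, dy=-1, dz=5
d = sqrt(729+1+25) = sqrt(755) = 27.4773

27.4773


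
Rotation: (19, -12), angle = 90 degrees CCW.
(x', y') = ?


cos(90) = 0, sin(90) = 1
x' = 19*0 + 12*1 = 12
y' = 19*1 - 12*0 = 19

(12, 19)


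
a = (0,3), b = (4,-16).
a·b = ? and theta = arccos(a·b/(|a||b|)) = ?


a·b = 0*4 + 3*(-16) = 0 - 48 = -48
|a| = sqrt(0+9) = 3.0000
|b| = sqrt(16+256) = 16.4924
cos(theta) = -48/(sqrt(9)*sqrt(272)) = -48/sqrt(2448) = -0.970143
theta = arccos(-48/sqrt(2448)) = 165.9638 degrees

a·b = -48, theta = 165.9638 deg


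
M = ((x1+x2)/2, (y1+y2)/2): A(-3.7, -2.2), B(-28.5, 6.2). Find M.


Mx = (-3.7 - 28.5)/2 = -32.2/2 = -16.1000
My = (-2.2 + 6.2)/2 = 4.0/2 = 2.0000

(-16.1000, 2.0000)


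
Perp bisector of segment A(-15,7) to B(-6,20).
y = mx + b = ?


Midpoint = (-10.5, 13.5)
Slope of AB = dy/dx = 13/9 = 1.4444
Perp slope = -dx/dy = -9/13 = -0.6923
b = My - (perp slope)*Mx = 13.5 + (9*(-10.5))/13 = 13.5 - 7.2692 = 6.2308

y = -0.6923x + 6.2308


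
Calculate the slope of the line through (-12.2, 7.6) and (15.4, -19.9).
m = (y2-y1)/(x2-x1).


dy = -19.9 - 7.6 = -27.5
dx = 15.4 + 12.2 = 27.6
m = -27.5/27.6 = -0.9964

m = -0.9964


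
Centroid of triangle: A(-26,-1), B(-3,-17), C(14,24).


Gx = (-26- 3+14)/3 = -15/3 = -5.0000
Gy = (-1- 17+24)/3 = 6/3 = 2.0000

G = (-5.0000, 2.0000)


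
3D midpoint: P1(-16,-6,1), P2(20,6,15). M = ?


Mx = (-16+20)/2 = 2.0000
My = (-6+6)/2 = 0
Mz = (1+15)/2 = 8.0000

M = (2.0000, 0, 8.0000)


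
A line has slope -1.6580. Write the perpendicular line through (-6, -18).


Perpendicular slope = -1/m1 = -1/(-1.6580) = 0.6031
b2 = y0 - m2*x0 = -18 - 6/(-1.6580) = -18 + 3.6188 = -14.3812

y = 0.6031x - 14.3812


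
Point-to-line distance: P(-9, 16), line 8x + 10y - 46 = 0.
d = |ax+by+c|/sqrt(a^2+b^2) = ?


|8*(-9) + 10*16 - 46| = |42| = 42
sqrt(64 + 100) = sqrt(164) = 12.8062
d = 42/sqrt(164) = 3.2796

3.2796


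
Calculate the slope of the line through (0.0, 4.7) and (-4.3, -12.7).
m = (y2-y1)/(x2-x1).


dy = -12.7 - 4.7 = -17.4
dx = -4.3 - 0.0 = -4.3
m = -17.4/(-4.3) = 4.0465

m = 4.0465


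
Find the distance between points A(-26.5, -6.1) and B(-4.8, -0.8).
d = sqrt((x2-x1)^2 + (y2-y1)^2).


dx = -4.8 + 26.5 = 21.7
dy = -0.8 + 6.1 = 5.3
d = sqrt(470.89 + 28.09) = sqrt(498.98) = 22.3379

22.3379


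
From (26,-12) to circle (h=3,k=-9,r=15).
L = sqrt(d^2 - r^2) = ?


d = sqrt((26-3)^2 + (-12+ 9)^2) = sqrt(529+9) = 23.1948
L = sqrt(538.0000 - 225) = sqrt(313.0000) = 17.6918

17.6918


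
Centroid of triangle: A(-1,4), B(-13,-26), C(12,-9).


Gx = (-1- 13+12)/3 = -2/3 = -0.6667
Gy = (4- 26- 9)/3 = -31/3 = -10.3333

G = (-0.6667, -10.3333)


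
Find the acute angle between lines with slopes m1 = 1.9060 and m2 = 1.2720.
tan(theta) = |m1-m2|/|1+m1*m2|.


m1-m2 = 0.634
1+m1*m2 = 3.424432
tan(theta) = |0.634/3.424432| = 0.185140
theta = arctan(|0.634/3.424432|) = 10.4890 degrees (acute angle)

10.4890 degrees


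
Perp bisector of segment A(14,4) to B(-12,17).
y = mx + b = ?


Midpoint = (1, 10.5)
Slope of AB = dy/dx = 13/(-26) = -0.5000
Perp slope = -dx/dy = 26/13 = 2.0000
b = My - (perp slope)*Mx = 10.5 + (-26*1)/13 = 10.5 - 2.0000 = 8.5000

y = 2.0000x + 8.5000


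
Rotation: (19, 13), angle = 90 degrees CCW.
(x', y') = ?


cos(90) = 0, sin(90) = 1
x' = 19*0 - 13*1 = -13
y' = 19*1 + 13*0 = 19

(-13, 19)


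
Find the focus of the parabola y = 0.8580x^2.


a = 0.8580
4a = 3.4320
focus = (0, 1/3.4320) = (0, 0.2914)

Focus = (0, 0.2914)


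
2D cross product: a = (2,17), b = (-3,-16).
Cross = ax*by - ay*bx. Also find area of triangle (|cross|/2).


cross = 2*(-16) - 17*(-3) = -32 + 51 = 19
Triangle area = |19|/2 = 19/2 = 9.5000

cross = 19, triangle area = 9.5000


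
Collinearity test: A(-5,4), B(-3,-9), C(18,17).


-5*(-9-17) - 3*(17-4) + 18*(4+ 9)
= 130 - 39 + 234 = 325

No, not collinear (determinant = 325)


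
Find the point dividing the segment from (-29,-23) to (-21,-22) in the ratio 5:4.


Px = (5*(-21) + 4*(-29))/9 = -221/9 = -24.5556
Py = (5*(-22) + 4*(-23))/9 = -202/9 = -22.4444

P = (-24.5556, -22.4444)


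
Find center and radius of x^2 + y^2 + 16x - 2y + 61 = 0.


h = -D/2 = -16/2 = -8
k = -E/2 = 2/2 = 1
r^2 = h^2 + k^2 - F = 64 + 1 - 61 = 4
r = 2

Center (-8, 1), radius = 2


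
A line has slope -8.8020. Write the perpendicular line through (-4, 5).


Perpendicular slope = -1/m1 = -1/(-8.8020) = 0.1136
b2 = y0 - m2*x0 = 5 - 4/(-8.8020) = 5 + 0.4544 = 5.4544

y = 0.1136x + 5.4544


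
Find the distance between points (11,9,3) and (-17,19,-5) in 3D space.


dx=-28, dy=10, dz=-8
d = sqrt(784+100+64) = sqrt(948) = 30.7896

30.7896


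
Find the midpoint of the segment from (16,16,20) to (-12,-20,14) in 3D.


Mx = (16- 12)/2 = 2.0000
My = (16- 20)/2 = -2.0000
Mz = (20+14)/2 = 17.0000

M = (2.0000, -2.0000, 17.0000)


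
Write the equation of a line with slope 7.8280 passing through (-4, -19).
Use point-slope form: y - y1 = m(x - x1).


y + 19 = 7.8280(x + 4)
y = 7.8280x - 19 - 7.8280*(-4)
y = 7.8280x + 12.3120

y = 7.8280x + 12.3120


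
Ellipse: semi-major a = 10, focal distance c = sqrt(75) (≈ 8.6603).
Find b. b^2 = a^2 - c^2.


b^2 = 10^2 - (sqrt(75))^2 = 100 - 75 = 25
b = sqrt(25) = 5

b = 5


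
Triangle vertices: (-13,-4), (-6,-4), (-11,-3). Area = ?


-13*(-4+ 3) = 13
-6*(-3+ 4) = -6
-11*(-4+ 4) = 0
sum = 7
Area = |7|/2 = 3.5000

3.5000 sq units


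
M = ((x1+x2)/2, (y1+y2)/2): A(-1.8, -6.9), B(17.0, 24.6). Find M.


Mx = (-1.8 + 17.0)/2 = 15.2/2 = 7.6000
My = (-6.9 + 24.6)/2 = 17.7/2 = 8.8500

(7.6000, 8.8500)


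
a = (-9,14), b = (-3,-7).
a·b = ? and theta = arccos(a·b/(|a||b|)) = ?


a·b = -9*(-3) + 14*(-7) = 27 - 98 = -71
|a| = sqrt(81+196) = 16.6433
|b| = sqrt(9+49) = 7.6158
cos(theta) = -71/(sqrt(277)*sqrt(58)) = -71/sqrt(16066) = -0.560150
theta = arccos(-71/sqrt(16066)) = 124.0662 degrees

a·b = -71, theta = 124.0662 deg


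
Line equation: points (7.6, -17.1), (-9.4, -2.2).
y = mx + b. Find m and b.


m = (14.9)/(-17.0) = -0.8765
b = y1 - m*x1 = -17.1 - (14.9*7.6)/(-17.0) = -17.1 + 6.6612 = -10.4388

y = -0.8765x - 10.4388


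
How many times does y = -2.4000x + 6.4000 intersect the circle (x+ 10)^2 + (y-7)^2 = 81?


Substitute y = -2.4000x + 6.4000: (x+ 10)^2 + (-2.4000x+6.4000-7)^2 = 81
Expand to Ax^2 + Bx + C = 0, where b-k = -0.6
A = 1+m^2 = 6.76
B = 2(m(b-k) - h) = 2(-2.4000*(-0.6) + 10) = 22.88
C = h^2 + (b-k)^2 - r^2 = 100 + 0.36 - 81 = 19.36
disc = B^2-4AC = 523.4944 - 523.4944 = 0
disc = 0

1 intersection point (tangent)


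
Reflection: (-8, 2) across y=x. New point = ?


Reflection rule for y=x: (y, x)
(-8, 2) -> (2, -8)

(2, -8)


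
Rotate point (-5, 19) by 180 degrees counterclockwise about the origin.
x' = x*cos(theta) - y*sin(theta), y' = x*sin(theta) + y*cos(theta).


cos(180) = -1, sin(180) = 0
x' = -5*(-1) - 19*0 = 5
y' = -5*0 + 19*(-1) = -19

(5, -19)


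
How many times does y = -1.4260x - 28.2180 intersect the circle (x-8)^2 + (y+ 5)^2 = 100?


Substitute y = -1.4260x - 28.2180: (x-8)^2 + (-1.4260x- 28.2180+ 5)^2 = 100
Expand to Ax^2 + Bx + C = 0, where b-k = -23.218
A = 1+m^2 = 3.033476
B = 2(m(b-k) - h) = 2(-1.4260*(-23.218) - 8) = 50.217736
C = h^2 + (b-k)^2 - r^2 = 64 + 539.075524 - 100 = 503.075524
disc = B^2-4AC = 2521.8210 - 6104.2701 = -3582.4491
disc < 0

0 intersection points


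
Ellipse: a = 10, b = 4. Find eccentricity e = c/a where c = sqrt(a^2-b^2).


c = sqrt(100-16) = sqrt(84) = 9.1652
e = c/a = sqrt(84)/10 = 0.9165

e = 0.9165


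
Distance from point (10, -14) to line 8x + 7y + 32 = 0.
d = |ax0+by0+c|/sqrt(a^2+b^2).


|8*10 + 7*(-14) + 32| = |14| = 14
sqrt(64 + 49) = sqrt(113) = 10.6301
d = 14/sqrt(113) = 1.3170

1.3170


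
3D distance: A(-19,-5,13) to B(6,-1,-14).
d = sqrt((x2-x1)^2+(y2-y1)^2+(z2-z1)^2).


dx=25, dy=4, dz=-27
d = sqrt(625+16+729) = sqrt(1370) = 37.0135

37.0135


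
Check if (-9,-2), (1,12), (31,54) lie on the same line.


-9*(12-54) + 1*(54+ 2) + 31*(-2-12)
= 378 + 56 - 434 = 0

Yes, collinear (determinant = 0)


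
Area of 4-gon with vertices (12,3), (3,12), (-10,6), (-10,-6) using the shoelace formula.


sum(xi*y_{i+1}) = 12*12 + 3*6 - 10*(-6) - 10*3 = 192
sum(yi*x_{i+1}) = 3*3 + 12*(-10) + 6*(-10) - 6*12 = -243
Area = |192 + 243|/2 = 435/2 = 217.5000

217.5000 sq units


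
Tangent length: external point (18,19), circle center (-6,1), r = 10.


d = sqrt((18+ 6)^2 + (19-1)^2) = sqrt(576+324) = 30.0000
L = sqrt(900.0000 - 100) = sqrt(800.0000) = 28.2843

28.2843


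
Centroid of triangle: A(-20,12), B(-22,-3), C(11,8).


Gx = (-20- 22+11)/3 = -31/3 = -10.3333
Gy = (12- 3+8)/3 = 17/3 = 5.6667

G = (-10.3333, 5.6667)


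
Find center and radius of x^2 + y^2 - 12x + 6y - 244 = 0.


h = -D/2 = 12/2 = 6
k = -E/2 = -6/2 = -3
r^2 = h^2 + k^2 - F = 36 + 9 + 244 = 289
r = 17

Center (6, -3), radius = 17


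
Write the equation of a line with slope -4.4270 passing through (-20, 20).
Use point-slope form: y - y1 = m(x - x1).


y - 20 = -4.4270(x + 20)
y = -4.4270x + 20 + 4.4270*(-20)
y = -4.4270x - 68.5400

y = -4.4270x - 68.5400


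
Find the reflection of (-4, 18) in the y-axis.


Reflection rule for y-axis: (-x, y)
(-4, 18) -> (4, 18)

(4, 18)


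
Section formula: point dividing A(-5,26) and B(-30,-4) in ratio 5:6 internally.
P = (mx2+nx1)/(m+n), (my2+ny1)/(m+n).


Px = (5*(-30) + 6*(-5))/11 = -180/11 = -16.3636
Py = (5*(-4) + 6*26)/11 = 136/11 = 12.3636

P = (-16.3636, 12.3636)


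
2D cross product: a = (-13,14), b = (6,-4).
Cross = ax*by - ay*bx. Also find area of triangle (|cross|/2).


cross = -13*(-4) - 14*6 = 52 - 84 = -32
Triangle area = |-32|/2 = 32/2 = 16.0000

cross = -32, triangle area = 16.0000


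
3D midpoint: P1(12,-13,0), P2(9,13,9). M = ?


Mx = (12+9)/2 = 10.5000
My = (-13+13)/2 = 0
Mz = (0+9)/2 = 4.5000

M = (10.5000, 0, 4.5000)


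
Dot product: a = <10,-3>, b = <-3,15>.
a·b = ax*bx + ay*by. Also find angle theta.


a·b = 10*(-3) - 3*15 = -30 - 45 = -75
|a| = sqrt(100+9) = 10.4403
|b| = sqrt(9+225) = 15.2971
cos(theta) = -75/(sqrt(109)*sqrt(234)) = -75/sqrt(25506) = -0.469613
theta = arccos(-75/sqrt(25506)) = 118.0092 degrees

a·b = -75, theta = 118.0092 deg


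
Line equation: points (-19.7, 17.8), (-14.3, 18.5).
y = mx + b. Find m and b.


m = (0.7)/(5.4) = 0.1296
b = y1 - m*x1 = 17.8 - (0.7*(-19.7))/(5.4) = 17.8 + 2.5537 = 20.3537

y = 0.1296x + 20.3537


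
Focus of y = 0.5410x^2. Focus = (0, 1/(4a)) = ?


a = 0.5410
4a = 2.1640
focus = (0, 1/2.1640) = (0, 0.4621)

Focus = (0, 0.4621)


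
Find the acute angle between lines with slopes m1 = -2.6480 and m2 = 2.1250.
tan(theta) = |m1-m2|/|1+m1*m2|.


m1-m2 = -4.773
1+m1*m2 = -4.627
tan(theta) = |-4.773/(-4.627)| = 1.031554
theta = arctan(|-4.773/(-4.627)|) = 45.8898 degrees (acute angle)

45.8898 degrees


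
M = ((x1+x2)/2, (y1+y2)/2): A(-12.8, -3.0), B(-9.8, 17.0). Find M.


Mx = (-12.8 - 9.8)/2 = -22.6/2 = -11.3000
My = (-3.0 + 17.0)/2 = 14.0/2 = 7.0000

(-11.3000, 7.0000)


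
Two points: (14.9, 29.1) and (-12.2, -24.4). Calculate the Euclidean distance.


dx = -12.2 - 14.9 = -27.1
dy = -24.4 - 29.1 = -53.5
d = sqrt(734.41 + 2862.25) = sqrt(3596.66) = 59.9722

59.9722


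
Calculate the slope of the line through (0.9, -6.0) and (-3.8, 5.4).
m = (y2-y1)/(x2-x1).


dy = 5.4 + 6.0 = 11.4
dx = -3.8 - 0.9 = -4.7
m = 11.4/(-4.7) = -2.4255

m = -2.4255


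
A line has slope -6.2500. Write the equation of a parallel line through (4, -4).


Parallel lines have equal slopes.
m2 = -6.2500
b2 = -4 + 6.2500*4 = 21.0000

y = -6.2500x + 21.0000


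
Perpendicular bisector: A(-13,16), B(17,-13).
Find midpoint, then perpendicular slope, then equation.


Midpoint = (2, 1.5)
Slope of AB = dy/dx = -29/30 = -0.9667
Perp slope = -dx/dy = 30/29 = 1.0345
b = My - (perp slope)*Mx = 1.5 + (30*2)/(-29) = 1.5 - 2.0690 = -0.5690

y = 1.0345x - 0.5690


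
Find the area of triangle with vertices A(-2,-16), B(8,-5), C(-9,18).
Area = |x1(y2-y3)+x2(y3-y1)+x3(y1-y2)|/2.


-2*(-5-18) = 46
8*(18+ 16) = 272
-9*(-16+ 5) = 99
sum = 417
Area = |417|/2 = 208.5000

208.5000 sq units


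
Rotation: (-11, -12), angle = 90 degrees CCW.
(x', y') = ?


cos(90) = 0, sin(90) = 1
x' = -11*0 + 12*1 = 12
y' = -11*1 - 12*0 = -11

(12, -11)


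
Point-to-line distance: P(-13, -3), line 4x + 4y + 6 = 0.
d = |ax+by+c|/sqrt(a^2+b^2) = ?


|4*(-13) + 4*(-3) + 6| = |-58| = 58
sqrt(16 + 16) = sqrt(32) = 5.6569
d = 58/sqrt(32) = 10.2530

10.2530


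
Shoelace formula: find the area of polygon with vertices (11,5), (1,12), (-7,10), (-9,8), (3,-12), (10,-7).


sum(xi*y_{i+1}) = 11*12 + 1*10 - 7*8 - 9*(-12) + 3*(-7) + 10*5 = 223
sum(yi*x_{i+1}) = 5*1 + 12*(-7) + 10*(-9) + 8*3 - 12*10 - 7*11 = -342
Area = |223 + 342|/2 = 565/2 = 282.5000

282.5000 sq units


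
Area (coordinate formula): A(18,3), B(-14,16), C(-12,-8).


18*(16+ 8) = 432
-14*(-8-3) = 154
-12*(3-16) = 156
sum = 742
Area = |742|/2 = 371.0000

371.0000 sq units


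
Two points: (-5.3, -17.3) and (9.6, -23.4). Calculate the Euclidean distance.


dx = 9.6 + 5.3 = 14.9
dy = -23.4 + 17.3 = -6.1
d = sqrt(222.01 + 37.21) = sqrt(259.22) = 16.1003

16.1003


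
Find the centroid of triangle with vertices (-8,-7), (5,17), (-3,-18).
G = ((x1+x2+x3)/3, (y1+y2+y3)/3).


Gx = (-8+5- 3)/3 = -6/3 = -2.0000
Gy = (-7+17- 18)/3 = -8/3 = -2.6667

G = (-2.0000, -2.6667)


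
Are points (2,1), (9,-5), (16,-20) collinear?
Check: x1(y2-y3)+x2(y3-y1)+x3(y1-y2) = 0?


2*(-5+ 20) + 9*(-20-1) + 16*(1+ 5)
= 30 - 189 + 96 = -63

No, not collinear (determinant = -63)


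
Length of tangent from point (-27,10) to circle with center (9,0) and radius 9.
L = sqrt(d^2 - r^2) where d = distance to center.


d = sqrt((-27-9)^2 + (10-0)^2) = sqrt(1296+100) = 37.3631
L = sqrt(1396.0000 - 81) = sqrt(1315.0000) = 36.2629

36.2629


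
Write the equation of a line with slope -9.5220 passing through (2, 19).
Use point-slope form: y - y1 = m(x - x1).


y - 19 = -9.5220(x - 2)
y = -9.5220x + 19 + 9.5220*2
y = -9.5220x + 38.0440

y = -9.5220x + 38.0440


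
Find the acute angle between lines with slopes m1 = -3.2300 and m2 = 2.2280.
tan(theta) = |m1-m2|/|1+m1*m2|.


m1-m2 = -5.458
1+m1*m2 = -6.19644
tan(theta) = |-5.458/(-6.19644)| = 0.880828
theta = arctan(|-5.458/(-6.19644)|) = 41.3745 degrees (acute angle)

41.3745 degrees


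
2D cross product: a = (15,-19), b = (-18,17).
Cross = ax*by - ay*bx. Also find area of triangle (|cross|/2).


cross = 15*17 + 19*(-18) = 255 - 342 = -87
Triangle area = |-87|/2 = 87/2 = 43.5000

cross = -87, triangle area = 43.5000


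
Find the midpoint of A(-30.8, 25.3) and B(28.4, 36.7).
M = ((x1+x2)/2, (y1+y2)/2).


Mx = (-30.8 + 28.4)/2 = -2.4/2 = -1.2000
My = (25.3 + 36.7)/2 = 62.0/2 = 31.0000

(-1.2000, 31.0000)


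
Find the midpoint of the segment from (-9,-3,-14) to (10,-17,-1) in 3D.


Mx = (-9+10)/2 = 0.5000
My = (-3- 17)/2 = -10.0000
Mz = (-14- 1)/2 = -7.5000

M = (0.5000, -10.0000, -7.5000)


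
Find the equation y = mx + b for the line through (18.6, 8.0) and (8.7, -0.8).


m = (-8.8)/(-9.9) = 0.8889
b = y1 - m*x1 = 8.0 - (-8.8*18.6)/(-9.9) = 8.0 - 16.5333 = -8.5333

y = 0.8889x - 8.5333


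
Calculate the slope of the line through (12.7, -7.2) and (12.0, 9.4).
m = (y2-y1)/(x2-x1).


dy = 9.4 + 7.2 = 16.6
dx = 12.0 - 12.7 = -0.7
m = 16.6/(-0.7) = -23.7143

m = -23.7143


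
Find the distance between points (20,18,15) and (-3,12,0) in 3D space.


dx=-23, dy=-6, dz=-15
d = sqrt(529+36+225) = sqrt(790) = 28.1069

28.1069


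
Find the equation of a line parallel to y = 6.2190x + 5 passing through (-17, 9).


Parallel lines have equal slopes.
m2 = 6.2190
b2 = 9 - 6.2190*(-17) = 114.7230

y = 6.2190x + 114.7230


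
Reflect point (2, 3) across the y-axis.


Reflection rule for y-axis: (-x, y)
(2, 3) -> (-2, 3)

(-2, 3)


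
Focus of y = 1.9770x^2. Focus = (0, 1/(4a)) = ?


a = 1.9770
4a = 7.9080
focus = (0, 1/7.9080) = (0, 0.1265)

Focus = (0, 0.1265)


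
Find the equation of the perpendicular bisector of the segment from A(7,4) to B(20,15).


Midpoint = (13.5, 9.5)
Slope of AB = dy/dx = 11/13 = 0.8462
Perp slope = -dx/dy = -13/11 = -1.1818
b = My - (perp slope)*Mx = 9.5 + (13*13.5)/11 = 9.5 + 15.9545 = 25.4545

y = -1.1818x + 25.4545


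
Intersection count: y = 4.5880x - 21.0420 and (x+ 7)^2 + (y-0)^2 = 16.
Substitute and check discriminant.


Substitute y = 4.5880x - 21.0420: (x+ 7)^2 + (4.5880x- 21.0420-0)^2 = 16
Expand to Ax^2 + Bx + C = 0, where b-k = -21.042
A = 1+m^2 = 22.049744
B = 2(m(b-k) - h) = 2(4.5880*(-21.042) + 7) = -179.081392
C = h^2 + (b-k)^2 - r^2 = 49 + 442.765764 - 16 = 475.765764
disc = B^2-4AC = 32070.1450 - 41962.0532 = -9891.9082
disc < 0

0 intersection points


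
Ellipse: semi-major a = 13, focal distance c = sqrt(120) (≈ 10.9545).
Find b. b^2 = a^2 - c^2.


b^2 = 13^2 - (sqrt(120))^2 = 169 - 120 = 49
b = sqrt(49) = 7

b = 7


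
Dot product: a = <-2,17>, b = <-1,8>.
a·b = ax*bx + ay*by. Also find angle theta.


a·b = -2*(-1) + 17*8 = 2 + 136 = 138
|a| = sqrt(4+289) = 17.1172
|b| = sqrt(1+64) = 8.0623
cos(theta) = 138/(sqrt(293)*sqrt(65)) = 138/sqrt(19045) = 0.999974
theta = arccos(138/sqrt(19045)) = 0.4152 degrees

a·b = 138, theta = 0.4152 deg


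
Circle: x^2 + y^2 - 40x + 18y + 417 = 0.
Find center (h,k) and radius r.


h = -D/2 = 40/2 = 20
k = -E/2 = -18/2 = -9
r^2 = h^2 + k^2 - F = 400 + 81 - 417 = 64
r = 8

Center (20, -9), radius = 8


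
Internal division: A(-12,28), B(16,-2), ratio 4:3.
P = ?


Px = (4*16 + 3*(-12))/7 = 28/7 = 4.0000
Py = (4*(-2) + 3*28)/7 = 76/7 = 10.8571

P = (4.0000, 10.8571)


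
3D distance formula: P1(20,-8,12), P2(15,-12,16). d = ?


dx=-5, dy=-4, dz=4
d = sqrt(25+16+16) = sqrt(57) = 7.5498

7.5498


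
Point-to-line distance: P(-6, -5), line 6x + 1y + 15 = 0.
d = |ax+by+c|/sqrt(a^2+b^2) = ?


|6*(-6) + 1*(-5) + 15| = |-26| = 26
sqrt(36 + 1) = sqrt(37) = 6.0828
d = 26/sqrt(37) = 4.2744

4.2744


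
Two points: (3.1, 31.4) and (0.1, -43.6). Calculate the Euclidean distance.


dx = 0.1 - 3.1 = -3.0
dy = -43.6 - 31.4 = -75.0
d = sqrt(9.0 + 5625.0) = sqrt(5634.0) = 75.0600

75.0600


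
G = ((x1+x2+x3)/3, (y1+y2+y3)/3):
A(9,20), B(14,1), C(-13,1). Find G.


Gx = (9+14- 13)/3 = 10/3 = 3.3333
Gy = (20+1+1)/3 = 22/3 = 7.3333

G = (3.3333, 7.3333)


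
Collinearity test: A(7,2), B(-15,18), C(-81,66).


7*(18-66) - 15*(66-2) - 81*(2-18)
= -336 - 960 + 1296 = 0

Yes, collinear (determinant = 0)


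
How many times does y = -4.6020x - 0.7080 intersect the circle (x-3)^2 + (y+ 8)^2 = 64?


Substitute y = -4.6020x - 0.7080: (x-3)^2 + (-4.6020x- 0.7080+ 8)^2 = 64
Expand to Ax^2 + Bx + C = 0, where b-k = 7.292
A = 1+m^2 = 22.178404
B = 2(m(b-k) - h) = 2(-4.6020*7.292 - 3) = -73.115568
C = h^2 + (b-k)^2 - r^2 = 9 + 53.173264 - 64 = -1.826736
disc = B^2-4AC = 5345.8863 + 162.0564 = 5507.9427
disc > 0

2 intersection points


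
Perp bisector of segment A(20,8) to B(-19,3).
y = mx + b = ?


Midpoint = (0.5, 5.5)
Slope of AB = dy/dx = -5/(-39) = 0.1282
Perp slope = -dx/dy = -39/5 = -7.8000
b = My - (perp slope)*Mx = 5.5 + (-39*0.5)/(-5) = 5.5 + 3.9000 = 9.4000

y = -7.8000x + 9.4000


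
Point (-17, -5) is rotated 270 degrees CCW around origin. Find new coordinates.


cos(270) = 0, sin(270) = -1
x' = -17*0 + 5*(-1) = -5
y' = -17*(-1) - 5*0 = 17

(-5, 17)


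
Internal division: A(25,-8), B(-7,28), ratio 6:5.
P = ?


Px = (6*(-7) + 5*25)/11 = 83/11 = 7.5455
Py = (6*28 + 5*(-8))/11 = 128/11 = 11.6364

P = (7.5455, 11.6364)


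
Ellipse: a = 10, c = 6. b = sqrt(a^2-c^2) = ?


b^2 = 10^2 - (6)^2 = 100 - 36 = 64
b = sqrt(64) = 8

b = 8


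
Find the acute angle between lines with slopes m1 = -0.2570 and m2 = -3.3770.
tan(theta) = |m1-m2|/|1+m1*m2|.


m1-m2 = 3.12
1+m1*m2 = 1.867889
tan(theta) = |3.12/1.867889| = 1.670335
theta = arctan(|3.12/1.867889|) = 59.0918 degrees (acute angle)

59.0918 degrees


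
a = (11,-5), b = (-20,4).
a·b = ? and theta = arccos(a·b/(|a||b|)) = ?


a·b = 11*(-20) - 5*4 = -220 - 20 = -240
|a| = sqrt(121+25) = 12.0830
|b| = sqrt(400+16) = 20.3961
cos(theta) = -240/(sqrt(146)*sqrt(416)) = -240/sqrt(60736) = -0.973841
theta = arccos(-240/sqrt(60736)) = 166.8660 degrees

a·b = -240, theta = 166.8660 deg


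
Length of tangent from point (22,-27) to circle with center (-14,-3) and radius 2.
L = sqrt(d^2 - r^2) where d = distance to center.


d = sqrt((22+ 14)^2 + (-27+ 3)^2) = sqrt(1296+576) = 43.2666
L = sqrt(1872.0000 - 4) = sqrt(1868.0000) = 43.2204

43.2204


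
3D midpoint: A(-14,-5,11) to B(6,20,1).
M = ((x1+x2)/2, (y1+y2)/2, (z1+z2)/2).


Mx = (-14+6)/2 = -4.0000
My = (-5+20)/2 = 7.5000
Mz = (11+1)/2 = 6.0000

M = (-4.0000, 7.5000, 6.0000)


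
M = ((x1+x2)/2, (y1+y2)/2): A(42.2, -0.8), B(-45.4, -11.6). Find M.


Mx = (42.2 - 45.4)/2 = -3.2/2 = -1.6000
My = (-0.8 - 11.6)/2 = -12.4/2 = -6.2000

(-1.6000, -6.2000)


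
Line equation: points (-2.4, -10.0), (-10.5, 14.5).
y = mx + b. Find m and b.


m = (24.5)/(-8.1) = -3.0247
b = y1 - m*x1 = -10.0 - (24.5*(-2.4))/(-8.1) = -10.0 - 7.2593 = -17.2593

y = -3.0247x - 17.2593


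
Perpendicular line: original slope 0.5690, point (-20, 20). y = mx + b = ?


Perpendicular slope = -1/m1 = -1/0.5690 = -1.7575
b2 = y0 - m2*x0 = 20 - 20/0.5690 = 20 - 35.1494 = -15.1494

y = -1.7575x - 15.1494


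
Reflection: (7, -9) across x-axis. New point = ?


Reflection rule for x-axis: (x, -y)
(7, -9) -> (7, 9)

(7, 9)


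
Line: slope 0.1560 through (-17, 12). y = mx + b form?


y - 12 = 0.1560(x + 17)
y = 0.1560x + 12 - 0.1560*(-17)
y = 0.1560x + 14.6520

y = 0.1560x + 14.6520


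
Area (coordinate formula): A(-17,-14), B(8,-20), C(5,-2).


-17*(-20+ 2) = 306
8*(-2+ 14) = 96
5*(-14+ 20) = 30
sum = 432
Area = |432|/2 = 216.0000

216.0000 sq units


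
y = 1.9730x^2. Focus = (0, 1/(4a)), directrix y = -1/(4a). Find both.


a = 1.9730
1/(4a) = 0.1267
Focus = (0, 0.1267)
Directrix: y = -0.1267

Focus = (0, 0.1267), Directrix: y = -0.1267


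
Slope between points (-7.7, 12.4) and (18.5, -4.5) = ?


dy = -4.5 - 12.4 = -16.9
dx = 18.5 + 7.7 = 26.2
m = -16.9/26.2 = -0.6450

m = -0.6450


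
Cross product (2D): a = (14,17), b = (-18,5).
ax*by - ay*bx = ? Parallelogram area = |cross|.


cross = 14*5 - 17*(-18) = 70 + 306 = 376
Parallelogram area = |376| = 376

cross = 376, parallelogram area = 376


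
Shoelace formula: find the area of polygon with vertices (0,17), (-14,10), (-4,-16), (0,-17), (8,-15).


sum(xi*y_{i+1}) = 0*10 - 14*(-16) - 4*(-17) + 0*(-15) + 8*17 = 428
sum(yi*x_{i+1}) = 17*(-14) + 10*(-4) - 16*0 - 17*8 - 15*0 = -414
Area = |428 + 414|/2 = 842/2 = 421.0000

421.0000 sq units


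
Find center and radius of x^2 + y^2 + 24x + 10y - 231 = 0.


h = -D/2 = -24/2 = -12
k = -E/2 = -10/2 = -5
r^2 = h^2 + k^2 - F = 144 + 25 + 231 = 400
r = 20

Center (-12, -5), radius = 20


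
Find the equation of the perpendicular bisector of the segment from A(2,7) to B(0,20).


Midpoint = (1, 13.5)
Slope of AB = dy/dx = 13/(-2) = -6.5000
Perp slope = -dx/dy = 2/13 = 0.1538
b = My - (perp slope)*Mx = 13.5 + (-2*1)/13 = 13.5 - 0.1538 = 13.3462

y = 0.1538x + 13.3462


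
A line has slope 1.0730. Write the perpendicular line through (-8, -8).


Perpendicular slope = -1/m1 = -1/1.0730 = -0.9320
b2 = y0 - m2*x0 = -8 - 8/1.0730 = -8 - 7.4557 = -15.4557

y = -0.9320x - 15.4557


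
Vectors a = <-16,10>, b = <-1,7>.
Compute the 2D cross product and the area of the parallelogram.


cross = -16*7 - 10*(-1) = -112 + 10 = -102
Parallelogram area = |-102| = 102

cross = -102, parallelogram area = 102


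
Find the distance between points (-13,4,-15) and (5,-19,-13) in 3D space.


dx=18, dy=-23, dz=2
d = sqrt(324+529+4) = sqrt(857) = 29.2746

29.2746


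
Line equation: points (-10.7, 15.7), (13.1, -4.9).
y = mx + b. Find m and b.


m = (-20.6)/(23.8) = -0.8655
b = y1 - m*x1 = 15.7 - (-20.6*(-10.7))/(23.8) = 15.7 - 9.2613 = 6.4387

y = -0.8655x + 6.4387


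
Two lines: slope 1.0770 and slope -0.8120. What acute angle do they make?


m1-m2 = 1.889
1+m1*m2 = 0.125476
tan(theta) = |1.889/0.125476| = 15.054672
theta = arctan(|1.889/0.125476|) = 86.1997 degrees (acute angle)

86.1997 degrees


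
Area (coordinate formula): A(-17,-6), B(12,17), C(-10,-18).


-17*(17+ 18) = -595
12*(-18+ 6) = -144
-10*(-6-17) = 230
sum = -509
Area = |-509|/2 = 254.5000

254.5000 sq units


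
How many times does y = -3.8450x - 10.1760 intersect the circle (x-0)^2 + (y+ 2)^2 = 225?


Substitute y = -3.8450x - 10.1760: (x-0)^2 + (-3.8450x- 10.1760+ 2)^2 = 225
Expand to Ax^2 + Bx + C = 0, where b-k = -8.176
A = 1+m^2 = 15.784025
B = 2(m(b-k) - h) = 2(-3.8450*(-8.176) - 0) = 62.87344
C = h^2 + (b-k)^2 - r^2 = 0 + 66.846976 - 225 = -158.153024
disc = B^2-4AC = 3953.0695 + 9985.1651 = 13938.2346
disc > 0

2 intersection points


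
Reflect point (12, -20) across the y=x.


Reflection rule for y=x: (y, x)
(12, -20) -> (-20, 12)

(-20, 12)


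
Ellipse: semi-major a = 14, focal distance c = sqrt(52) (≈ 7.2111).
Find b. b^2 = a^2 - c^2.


b^2 = 14^2 - (sqrt(52))^2 = 196 - 52 = 144
b = sqrt(144) = 12

b = 12


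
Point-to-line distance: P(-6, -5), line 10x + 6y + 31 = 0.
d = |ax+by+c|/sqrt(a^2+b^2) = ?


|10*(-6) + 6*(-5) + 31| = |-59| = 59
sqrt(100 + 36) = sqrt(136) = 11.6619
d = 59/sqrt(136) = 5.0592

5.0592


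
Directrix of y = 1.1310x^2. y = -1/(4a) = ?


a = 1.1310
1/(4a) = 0.2210
directrix: y = -0.2210 = -0.2210

y = -0.2210


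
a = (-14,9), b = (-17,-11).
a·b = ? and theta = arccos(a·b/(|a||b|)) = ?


a·b = -14*(-17) + 9*(-11) = 238 - 99 = 139
|a| = sqrt(196+81) = 16.6433
|b| = sqrt(289+121) = 20.2485
cos(theta) = 139/(sqrt(277)*sqrt(410)) = 139/sqrt(113570) = 0.412461
theta = arccos(139/sqrt(113570)) = 65.6405 degrees

a·b = 139, theta = 65.6405 deg


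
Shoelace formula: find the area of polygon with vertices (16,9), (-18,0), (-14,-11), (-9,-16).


sum(xi*y_{i+1}) = 16*0 - 18*(-11) - 14*(-16) - 9*9 = 341
sum(yi*x_{i+1}) = 9*(-18) + 0*(-14) - 11*(-9) - 16*16 = -319
Area = |341 + 319|/2 = 660/2 = 330.0000

330.0000 sq units


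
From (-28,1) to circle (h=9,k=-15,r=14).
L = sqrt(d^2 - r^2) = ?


d = sqrt((-28-9)^2 + (1+ 15)^2) = sqrt(1369+256) = 40.3113
L = sqrt(1625.0000 - 196) = sqrt(1429.0000) = 37.8021

37.8021


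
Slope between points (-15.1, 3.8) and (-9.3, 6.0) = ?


dy = 6.0 - 3.8 = 2.2
dx = -9.3 + 15.1 = 5.8
m = 2.2/5.8 = 0.3793

m = 0.3793


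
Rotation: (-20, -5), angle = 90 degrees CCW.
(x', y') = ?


cos(90) = 0, sin(90) = 1
x' = -20*0 + 5*1 = 5
y' = -20*1 - 5*0 = -20

(5, -20)


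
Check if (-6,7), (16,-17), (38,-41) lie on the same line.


-6*(-17+ 41) + 16*(-41-7) + 38*(7+ 17)
= -144 - 768 + 912 = 0

Yes, collinear (determinant = 0)


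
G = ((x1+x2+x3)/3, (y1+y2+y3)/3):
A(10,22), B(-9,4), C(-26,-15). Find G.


Gx = (10- 9- 26)/3 = -25/3 = -8.3333
Gy = (22+4- 15)/3 = 11/3 = 3.6667

G = (-8.3333, 3.6667)
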